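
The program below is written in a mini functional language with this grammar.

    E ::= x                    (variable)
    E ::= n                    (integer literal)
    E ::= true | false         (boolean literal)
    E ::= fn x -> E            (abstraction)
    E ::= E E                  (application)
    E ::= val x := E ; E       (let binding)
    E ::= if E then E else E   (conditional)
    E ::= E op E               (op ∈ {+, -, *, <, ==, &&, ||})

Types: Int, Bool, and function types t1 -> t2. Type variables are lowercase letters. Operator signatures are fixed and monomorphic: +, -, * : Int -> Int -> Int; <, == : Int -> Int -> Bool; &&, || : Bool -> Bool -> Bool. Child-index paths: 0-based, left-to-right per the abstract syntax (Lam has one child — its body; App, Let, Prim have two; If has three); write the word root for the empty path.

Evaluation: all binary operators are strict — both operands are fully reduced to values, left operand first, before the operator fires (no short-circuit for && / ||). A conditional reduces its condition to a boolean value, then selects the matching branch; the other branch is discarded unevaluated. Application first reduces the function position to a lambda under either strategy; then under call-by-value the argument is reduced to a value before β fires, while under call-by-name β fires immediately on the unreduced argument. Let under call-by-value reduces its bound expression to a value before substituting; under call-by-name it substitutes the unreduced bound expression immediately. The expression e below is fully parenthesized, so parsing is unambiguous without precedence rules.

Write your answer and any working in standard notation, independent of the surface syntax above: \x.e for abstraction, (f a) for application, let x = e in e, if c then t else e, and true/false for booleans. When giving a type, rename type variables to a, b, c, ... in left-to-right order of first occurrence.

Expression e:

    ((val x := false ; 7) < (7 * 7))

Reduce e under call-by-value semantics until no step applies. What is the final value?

Working:
step 0: ((let x = false in 7) < (7 * 7))
step 1: [let@0] (7 < (7 * 7))
step 2: [delta@1] (7 < 49)
step 3: [delta@root] true

Answer: true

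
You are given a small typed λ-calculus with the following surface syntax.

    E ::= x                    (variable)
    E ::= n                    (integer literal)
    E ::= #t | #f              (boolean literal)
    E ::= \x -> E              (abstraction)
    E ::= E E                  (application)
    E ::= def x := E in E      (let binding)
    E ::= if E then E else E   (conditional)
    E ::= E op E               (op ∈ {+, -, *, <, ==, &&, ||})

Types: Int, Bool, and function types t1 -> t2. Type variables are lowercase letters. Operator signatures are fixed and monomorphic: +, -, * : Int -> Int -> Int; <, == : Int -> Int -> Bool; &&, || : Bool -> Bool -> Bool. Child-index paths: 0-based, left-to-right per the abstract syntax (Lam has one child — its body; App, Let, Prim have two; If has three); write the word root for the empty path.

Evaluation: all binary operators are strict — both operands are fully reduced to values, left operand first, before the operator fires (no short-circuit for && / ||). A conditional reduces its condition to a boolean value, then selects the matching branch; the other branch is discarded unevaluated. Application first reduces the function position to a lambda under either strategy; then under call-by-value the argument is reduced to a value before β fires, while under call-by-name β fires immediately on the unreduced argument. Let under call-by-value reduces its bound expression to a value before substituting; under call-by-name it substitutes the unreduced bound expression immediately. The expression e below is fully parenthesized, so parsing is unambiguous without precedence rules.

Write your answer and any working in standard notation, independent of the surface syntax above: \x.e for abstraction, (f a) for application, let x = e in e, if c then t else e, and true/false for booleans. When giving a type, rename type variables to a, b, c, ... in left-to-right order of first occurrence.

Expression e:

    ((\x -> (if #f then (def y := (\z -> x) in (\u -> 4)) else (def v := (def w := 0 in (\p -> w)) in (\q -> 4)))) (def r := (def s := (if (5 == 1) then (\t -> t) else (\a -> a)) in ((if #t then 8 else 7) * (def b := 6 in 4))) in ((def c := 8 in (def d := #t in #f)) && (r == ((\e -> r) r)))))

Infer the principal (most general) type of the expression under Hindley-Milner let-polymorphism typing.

Answer: a -> Int

Trace:
  unify Bool ~ Bool
x : a
\z._ : b -> a
let y : forall. b -> a
\u._ : c -> Int
let w : Int
w : Int
\p._ : d -> Int
let v : forall. d -> Int
\q._ : e -> Int
  unify c -> Int ~ e -> Int
  unify c ~ e
  unify Int ~ Int
\x._ : a -> e -> Int
  unify Int ~ Int
  unify Int ~ Int
  unify Bool ~ Bool
t : f
\t._ : f -> f
a : g
\a._ : g -> g
  unify f -> f ~ g -> g
  unify f ~ g
  unify g ~ g
let s : forall. g -> g
  unify Bool ~ Bool
  unify Int ~ Int
  unify Int ~ Int
let b : Int
  unify Int ~ Int
let r : Int
let c : Int
let d : Bool
  unify Bool ~ Bool
r : Int
  unify Int ~ Int
r : Int
\e._ : h -> Int
r : Int
  unify h -> Int ~ Int -> i
  unify h ~ Int
  unify Int ~ i
_ _ : Int
  unify Int ~ Int
  unify Bool ~ Bool
  unify a -> e -> Int ~ Bool -> j
  unify a ~ Bool
  unify e -> Int ~ j
_ _ : e -> Int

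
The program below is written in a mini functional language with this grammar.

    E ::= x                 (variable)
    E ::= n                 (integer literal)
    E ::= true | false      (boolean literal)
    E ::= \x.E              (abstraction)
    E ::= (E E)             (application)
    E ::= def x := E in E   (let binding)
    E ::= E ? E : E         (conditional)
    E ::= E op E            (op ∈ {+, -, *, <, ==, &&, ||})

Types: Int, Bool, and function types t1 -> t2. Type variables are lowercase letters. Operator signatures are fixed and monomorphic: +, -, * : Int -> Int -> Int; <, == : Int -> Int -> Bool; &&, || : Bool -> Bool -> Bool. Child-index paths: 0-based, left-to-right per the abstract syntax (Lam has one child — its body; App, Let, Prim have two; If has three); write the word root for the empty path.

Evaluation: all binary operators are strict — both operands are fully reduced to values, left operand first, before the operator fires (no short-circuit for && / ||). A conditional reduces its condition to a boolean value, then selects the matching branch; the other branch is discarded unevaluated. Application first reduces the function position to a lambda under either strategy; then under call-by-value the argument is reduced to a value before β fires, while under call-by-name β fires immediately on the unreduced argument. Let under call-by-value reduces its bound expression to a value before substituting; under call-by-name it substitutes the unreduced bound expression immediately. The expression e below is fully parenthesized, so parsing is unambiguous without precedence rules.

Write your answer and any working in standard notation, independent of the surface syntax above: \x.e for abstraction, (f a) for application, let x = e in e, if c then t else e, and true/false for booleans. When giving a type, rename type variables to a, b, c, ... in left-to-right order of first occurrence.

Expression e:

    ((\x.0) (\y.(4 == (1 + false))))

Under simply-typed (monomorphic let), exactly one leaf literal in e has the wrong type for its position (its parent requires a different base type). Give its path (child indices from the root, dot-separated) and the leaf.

Answer: 1.0.1.1 : false

Derivation:
\x._ : a -> Int
  unify Int ~ Int
  unify Int ~ Int
  unify Bool ~ Int
  FAIL: mismatch Bool ~ Int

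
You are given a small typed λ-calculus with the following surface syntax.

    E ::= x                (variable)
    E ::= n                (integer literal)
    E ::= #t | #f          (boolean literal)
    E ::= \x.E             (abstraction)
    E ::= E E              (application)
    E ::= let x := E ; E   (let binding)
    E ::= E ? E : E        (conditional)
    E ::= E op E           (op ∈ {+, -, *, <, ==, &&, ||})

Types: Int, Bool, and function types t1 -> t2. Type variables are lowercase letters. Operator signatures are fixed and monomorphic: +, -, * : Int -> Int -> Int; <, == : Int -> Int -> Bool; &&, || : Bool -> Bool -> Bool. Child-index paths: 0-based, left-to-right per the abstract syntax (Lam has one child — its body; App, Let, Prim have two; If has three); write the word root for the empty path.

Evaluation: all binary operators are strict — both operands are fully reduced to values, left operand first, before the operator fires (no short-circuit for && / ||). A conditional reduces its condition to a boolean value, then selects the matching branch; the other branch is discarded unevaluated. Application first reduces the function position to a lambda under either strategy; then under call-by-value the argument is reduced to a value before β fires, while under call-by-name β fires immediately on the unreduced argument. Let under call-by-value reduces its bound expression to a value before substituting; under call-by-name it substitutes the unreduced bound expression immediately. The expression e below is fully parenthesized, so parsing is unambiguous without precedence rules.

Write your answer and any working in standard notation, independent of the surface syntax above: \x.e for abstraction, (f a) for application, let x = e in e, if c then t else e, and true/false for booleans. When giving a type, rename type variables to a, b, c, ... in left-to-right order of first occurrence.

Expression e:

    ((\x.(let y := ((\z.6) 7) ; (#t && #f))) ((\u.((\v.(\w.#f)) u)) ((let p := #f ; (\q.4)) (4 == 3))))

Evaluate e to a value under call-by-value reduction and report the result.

Answer: false

Trace:
step 0: ((\x.(let y = ((\z.6) 7) in (true && false))) ((\u.((\v.(\w.false)) u)) ((let p = false in (\q.4)) (4 == 3))))
step 1: [let@1.1.0] ((\x.(let y = ((\z.6) 7) in (true && false))) ((\u.((\v.(\w.false)) u)) ((\q.4) (4 == 3))))
step 2: [delta@1.1.1] ((\x.(let y = ((\z.6) 7) in (true && false))) ((\u.((\v.(\w.false)) u)) ((\q.4) false)))
step 3: [beta@1.1] ((\x.(let y = ((\z.6) 7) in (true && false))) ((\u.((\v.(\w.false)) u)) 4))
step 4: [beta@1] ((\x.(let y = ((\z.6) 7) in (true && false))) ((\v.(\w.false)) 4))
step 5: [beta@1] ((\x.(let y = ((\z.6) 7) in (true && false))) (\w.false))
step 6: [beta@root] (let y = ((\z.6) 7) in (true && false))
step 7: [beta@0] (let y = 6 in (true && false))
step 8: [let@root] (true && false)
step 9: [delta@root] false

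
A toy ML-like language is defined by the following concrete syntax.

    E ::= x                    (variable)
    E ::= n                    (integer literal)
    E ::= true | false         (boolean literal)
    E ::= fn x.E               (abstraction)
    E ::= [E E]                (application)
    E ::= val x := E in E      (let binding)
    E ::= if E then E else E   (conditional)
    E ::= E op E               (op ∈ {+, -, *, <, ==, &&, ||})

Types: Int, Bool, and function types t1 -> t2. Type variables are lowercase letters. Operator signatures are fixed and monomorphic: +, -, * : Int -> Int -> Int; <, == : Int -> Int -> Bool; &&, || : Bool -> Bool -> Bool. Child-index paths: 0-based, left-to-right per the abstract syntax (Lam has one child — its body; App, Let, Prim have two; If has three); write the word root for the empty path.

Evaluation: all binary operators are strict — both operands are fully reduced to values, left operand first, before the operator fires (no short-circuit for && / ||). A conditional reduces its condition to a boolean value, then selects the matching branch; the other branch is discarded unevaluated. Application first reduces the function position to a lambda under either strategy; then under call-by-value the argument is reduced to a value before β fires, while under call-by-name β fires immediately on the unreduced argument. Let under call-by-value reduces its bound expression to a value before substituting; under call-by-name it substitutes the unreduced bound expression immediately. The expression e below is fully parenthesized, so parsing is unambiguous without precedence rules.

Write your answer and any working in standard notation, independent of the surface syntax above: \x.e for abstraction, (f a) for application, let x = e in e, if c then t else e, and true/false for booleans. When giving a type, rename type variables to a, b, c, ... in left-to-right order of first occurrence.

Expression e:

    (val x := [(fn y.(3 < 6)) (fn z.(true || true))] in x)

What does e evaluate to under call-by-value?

Answer: true

Trace:
step 0: (let x = ((\y.(3 < 6)) (\z.(true || true))) in x)
step 1: [beta@0] (let x = (3 < 6) in x)
step 2: [delta@0] (let x = true in x)
step 3: [let@root] true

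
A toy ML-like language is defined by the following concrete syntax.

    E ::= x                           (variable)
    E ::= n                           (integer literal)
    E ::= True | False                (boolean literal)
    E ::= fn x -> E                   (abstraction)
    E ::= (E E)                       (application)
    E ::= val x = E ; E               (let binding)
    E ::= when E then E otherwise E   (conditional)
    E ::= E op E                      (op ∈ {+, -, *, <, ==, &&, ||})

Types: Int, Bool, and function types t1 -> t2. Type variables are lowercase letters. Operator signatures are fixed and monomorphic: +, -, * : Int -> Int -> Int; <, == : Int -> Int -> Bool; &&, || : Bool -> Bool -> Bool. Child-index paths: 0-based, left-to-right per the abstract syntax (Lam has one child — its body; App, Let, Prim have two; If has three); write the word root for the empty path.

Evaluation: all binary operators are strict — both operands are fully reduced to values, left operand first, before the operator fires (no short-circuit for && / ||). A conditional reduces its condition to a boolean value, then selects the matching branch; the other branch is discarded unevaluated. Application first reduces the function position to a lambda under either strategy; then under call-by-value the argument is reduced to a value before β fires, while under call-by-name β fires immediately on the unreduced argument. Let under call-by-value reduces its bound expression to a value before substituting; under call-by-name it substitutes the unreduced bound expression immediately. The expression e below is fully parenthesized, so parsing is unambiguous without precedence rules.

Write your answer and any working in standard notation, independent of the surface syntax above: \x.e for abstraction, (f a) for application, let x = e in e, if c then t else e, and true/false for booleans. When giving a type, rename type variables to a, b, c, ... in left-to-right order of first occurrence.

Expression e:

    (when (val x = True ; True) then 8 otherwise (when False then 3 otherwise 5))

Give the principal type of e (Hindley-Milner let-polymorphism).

Answer: Int

Derivation:
let x : Bool
  unify Bool ~ Bool
  unify Bool ~ Bool
  unify Int ~ Int
  unify Int ~ Int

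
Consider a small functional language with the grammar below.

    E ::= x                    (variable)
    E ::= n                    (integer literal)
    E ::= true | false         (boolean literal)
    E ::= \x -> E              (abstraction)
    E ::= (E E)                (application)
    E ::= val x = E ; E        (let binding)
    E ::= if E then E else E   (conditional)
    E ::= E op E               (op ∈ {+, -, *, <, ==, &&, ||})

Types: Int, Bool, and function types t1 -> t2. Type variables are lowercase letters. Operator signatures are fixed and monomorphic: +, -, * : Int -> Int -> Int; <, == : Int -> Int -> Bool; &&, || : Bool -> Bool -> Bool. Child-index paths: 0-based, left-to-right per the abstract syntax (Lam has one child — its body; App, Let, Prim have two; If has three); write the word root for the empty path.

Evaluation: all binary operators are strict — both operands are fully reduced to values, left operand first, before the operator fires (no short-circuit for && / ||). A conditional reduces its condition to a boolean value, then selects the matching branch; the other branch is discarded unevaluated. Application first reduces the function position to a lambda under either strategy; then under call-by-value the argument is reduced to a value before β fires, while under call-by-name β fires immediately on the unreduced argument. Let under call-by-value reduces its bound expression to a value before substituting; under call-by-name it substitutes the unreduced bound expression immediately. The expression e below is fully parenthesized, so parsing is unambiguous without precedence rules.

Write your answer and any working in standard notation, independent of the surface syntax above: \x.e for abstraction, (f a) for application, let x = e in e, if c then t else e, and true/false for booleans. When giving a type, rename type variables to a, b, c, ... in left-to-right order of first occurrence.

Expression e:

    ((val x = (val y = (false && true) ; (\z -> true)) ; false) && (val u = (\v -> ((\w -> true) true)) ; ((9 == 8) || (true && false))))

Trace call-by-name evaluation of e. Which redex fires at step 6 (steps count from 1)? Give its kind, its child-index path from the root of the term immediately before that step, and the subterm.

Answer: delta at root : (false && false)

Working:
step 0: ((let x = (let y = (false && true) in (\z.true)) in false) && (let u = (\v.((\w.true) true)) in ((9 == 8) || (true && false))))
step 1: [let@0] (false && (let u = (\v.((\w.true) true)) in ((9 == 8) || (true && false))))
step 2: [let@1] (false && ((9 == 8) || (true && false)))
step 3: [delta@1.0] (false && (false || (true && false)))
step 4: [delta@1.1] (false && (false || false))
step 5: [delta@1] (false && false)
step 6: [delta@root] false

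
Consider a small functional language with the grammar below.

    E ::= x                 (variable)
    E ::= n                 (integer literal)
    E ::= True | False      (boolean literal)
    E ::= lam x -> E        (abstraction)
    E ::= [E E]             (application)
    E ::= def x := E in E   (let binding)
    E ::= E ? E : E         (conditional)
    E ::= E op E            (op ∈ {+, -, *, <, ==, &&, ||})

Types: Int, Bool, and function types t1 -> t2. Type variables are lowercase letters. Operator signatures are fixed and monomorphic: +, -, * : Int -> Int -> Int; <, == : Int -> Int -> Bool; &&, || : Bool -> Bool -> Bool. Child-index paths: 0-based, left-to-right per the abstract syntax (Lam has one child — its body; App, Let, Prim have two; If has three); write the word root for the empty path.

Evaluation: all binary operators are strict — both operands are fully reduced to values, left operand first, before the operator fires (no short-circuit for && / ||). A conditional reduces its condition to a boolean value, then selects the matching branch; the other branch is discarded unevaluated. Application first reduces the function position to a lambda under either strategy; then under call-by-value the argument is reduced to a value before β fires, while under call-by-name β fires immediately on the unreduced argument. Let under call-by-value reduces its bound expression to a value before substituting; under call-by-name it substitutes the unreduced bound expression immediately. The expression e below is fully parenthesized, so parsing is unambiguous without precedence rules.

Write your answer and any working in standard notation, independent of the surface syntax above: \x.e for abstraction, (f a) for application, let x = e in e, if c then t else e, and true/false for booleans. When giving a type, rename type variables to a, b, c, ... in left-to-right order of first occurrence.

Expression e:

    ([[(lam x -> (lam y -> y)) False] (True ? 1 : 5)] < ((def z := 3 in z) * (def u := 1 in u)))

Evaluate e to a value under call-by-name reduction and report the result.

Answer: true

Derivation:
step 0: ((((\x.(\y.y)) false) (if true then 1 else 5)) < ((let z = 3 in z) * (let u = 1 in u)))
step 1: [beta@0.0] (((\y.y) (if true then 1 else 5)) < ((let z = 3 in z) * (let u = 1 in u)))
step 2: [beta@0] ((if true then 1 else 5) < ((let z = 3 in z) * (let u = 1 in u)))
step 3: [if@0] (1 < ((let z = 3 in z) * (let u = 1 in u)))
step 4: [let@1.0] (1 < (3 * (let u = 1 in u)))
step 5: [let@1.1] (1 < (3 * 1))
step 6: [delta@1] (1 < 3)
step 7: [delta@root] true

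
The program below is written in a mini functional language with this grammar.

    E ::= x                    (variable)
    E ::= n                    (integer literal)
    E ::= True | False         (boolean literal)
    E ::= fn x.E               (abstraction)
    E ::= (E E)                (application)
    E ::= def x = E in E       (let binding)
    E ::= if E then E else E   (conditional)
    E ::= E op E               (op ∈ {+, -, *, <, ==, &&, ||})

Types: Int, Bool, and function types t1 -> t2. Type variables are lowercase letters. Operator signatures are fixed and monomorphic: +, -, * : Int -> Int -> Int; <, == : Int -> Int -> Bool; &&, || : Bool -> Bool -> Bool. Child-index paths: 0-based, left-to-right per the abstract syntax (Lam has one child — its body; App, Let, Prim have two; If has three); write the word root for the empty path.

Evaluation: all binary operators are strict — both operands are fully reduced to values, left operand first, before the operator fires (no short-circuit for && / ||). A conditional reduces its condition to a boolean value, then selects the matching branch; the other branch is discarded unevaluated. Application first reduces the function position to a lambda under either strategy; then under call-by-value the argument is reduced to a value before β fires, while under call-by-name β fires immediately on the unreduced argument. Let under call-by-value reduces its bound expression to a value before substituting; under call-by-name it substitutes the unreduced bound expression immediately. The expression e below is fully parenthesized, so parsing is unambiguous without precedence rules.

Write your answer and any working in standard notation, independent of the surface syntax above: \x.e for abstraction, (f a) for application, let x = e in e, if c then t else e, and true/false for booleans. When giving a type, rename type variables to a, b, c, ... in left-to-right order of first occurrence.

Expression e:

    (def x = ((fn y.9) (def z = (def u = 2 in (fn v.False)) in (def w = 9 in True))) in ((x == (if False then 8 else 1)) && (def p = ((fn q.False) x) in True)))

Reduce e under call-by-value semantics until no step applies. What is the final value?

Trace:
step 0: (let x = ((\y.9) (let z = (let u = 2 in (\v.false)) in (let w = 9 in true))) in ((x == (if false then 8 else 1)) && (let p = ((\q.false) x) in true)))
step 1: [let@0.1.0] (let x = ((\y.9) (let z = (\v.false) in (let w = 9 in true))) in ((x == (if false then 8 else 1)) && (let p = ((\q.false) x) in true)))
step 2: [let@0.1] (let x = ((\y.9) (let w = 9 in true)) in ((x == (if false then 8 else 1)) && (let p = ((\q.false) x) in true)))
step 3: [let@0.1] (let x = ((\y.9) true) in ((x == (if false then 8 else 1)) && (let p = ((\q.false) x) in true)))
step 4: [beta@0] (let x = 9 in ((x == (if false then 8 else 1)) && (let p = ((\q.false) x) in true)))
step 5: [let@root] ((9 == (if false then 8 else 1)) && (let p = ((\q.false) 9) in true))
step 6: [if@0.1] ((9 == 1) && (let p = ((\q.false) 9) in true))
step 7: [delta@0] (false && (let p = ((\q.false) 9) in true))
step 8: [beta@1.0] (false && (let p = false in true))
step 9: [let@1] (false && true)
step 10: [delta@root] false

Answer: false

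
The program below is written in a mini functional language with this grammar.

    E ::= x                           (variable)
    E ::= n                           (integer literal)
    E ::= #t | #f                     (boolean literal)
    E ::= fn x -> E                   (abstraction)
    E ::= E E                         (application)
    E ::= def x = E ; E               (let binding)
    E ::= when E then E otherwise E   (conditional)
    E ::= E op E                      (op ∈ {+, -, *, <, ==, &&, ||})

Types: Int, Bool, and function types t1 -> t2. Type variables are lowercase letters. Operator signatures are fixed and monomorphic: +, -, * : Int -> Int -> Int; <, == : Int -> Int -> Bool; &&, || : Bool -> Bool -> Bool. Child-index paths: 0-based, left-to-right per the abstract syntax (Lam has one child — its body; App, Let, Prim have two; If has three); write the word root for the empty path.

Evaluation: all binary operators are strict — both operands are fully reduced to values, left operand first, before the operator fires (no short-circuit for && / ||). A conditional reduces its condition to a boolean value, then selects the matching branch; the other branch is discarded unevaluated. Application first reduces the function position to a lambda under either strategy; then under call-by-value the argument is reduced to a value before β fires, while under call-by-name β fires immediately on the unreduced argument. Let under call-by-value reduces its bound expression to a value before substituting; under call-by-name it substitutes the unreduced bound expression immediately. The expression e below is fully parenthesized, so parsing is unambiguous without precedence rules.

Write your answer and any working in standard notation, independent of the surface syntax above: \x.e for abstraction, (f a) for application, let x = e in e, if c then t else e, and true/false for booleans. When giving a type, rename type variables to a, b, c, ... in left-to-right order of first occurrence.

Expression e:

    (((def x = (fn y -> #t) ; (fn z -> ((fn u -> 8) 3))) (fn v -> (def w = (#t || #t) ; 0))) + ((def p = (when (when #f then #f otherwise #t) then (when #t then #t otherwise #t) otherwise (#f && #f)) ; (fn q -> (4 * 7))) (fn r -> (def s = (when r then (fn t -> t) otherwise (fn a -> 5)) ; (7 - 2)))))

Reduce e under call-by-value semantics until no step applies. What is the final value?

Working:
step 0: (((let x = (\y.true) in (\z.((\u.8) 3))) (\v.(let w = (true || true) in 0))) + ((let p = (if (if false then false else true) then (if true then true else true) else (false && false)) in (\q.(4 * 7))) (\r.(let s = (if r then (\t.t) else (\a.5)) in (7 - 2)))))
step 1: [let@0.0] (((\z.((\u.8) 3)) (\v.(let w = (true || true) in 0))) + ((let p = (if (if false then false else true) then (if true then true else true) else (false && false)) in (\q.(4 * 7))) (\r.(let s = (if r then (\t.t) else (\a.5)) in (7 - 2)))))
step 2: [beta@0] (((\u.8) 3) + ((let p = (if (if false then false else true) then (if true then true else true) else (false && false)) in (\q.(4 * 7))) (\r.(let s = (if r then (\t.t) else (\a.5)) in (7 - 2)))))
step 3: [beta@0] (8 + ((let p = (if (if false then false else true) then (if true then true else true) else (false && false)) in (\q.(4 * 7))) (\r.(let s = (if r then (\t.t) else (\a.5)) in (7 - 2)))))
step 4: [if@1.0.0.0] (8 + ((let p = (if true then (if true then true else true) else (false && false)) in (\q.(4 * 7))) (\r.(let s = (if r then (\t.t) else (\a.5)) in (7 - 2)))))
step 5: [if@1.0.0] (8 + ((let p = (if true then true else true) in (\q.(4 * 7))) (\r.(let s = (if r then (\t.t) else (\a.5)) in (7 - 2)))))
step 6: [if@1.0.0] (8 + ((let p = true in (\q.(4 * 7))) (\r.(let s = (if r then (\t.t) else (\a.5)) in (7 - 2)))))
step 7: [let@1.0] (8 + ((\q.(4 * 7)) (\r.(let s = (if r then (\t.t) else (\a.5)) in (7 - 2)))))
step 8: [beta@1] (8 + (4 * 7))
step 9: [delta@1] (8 + 28)
step 10: [delta@root] 36

Answer: 36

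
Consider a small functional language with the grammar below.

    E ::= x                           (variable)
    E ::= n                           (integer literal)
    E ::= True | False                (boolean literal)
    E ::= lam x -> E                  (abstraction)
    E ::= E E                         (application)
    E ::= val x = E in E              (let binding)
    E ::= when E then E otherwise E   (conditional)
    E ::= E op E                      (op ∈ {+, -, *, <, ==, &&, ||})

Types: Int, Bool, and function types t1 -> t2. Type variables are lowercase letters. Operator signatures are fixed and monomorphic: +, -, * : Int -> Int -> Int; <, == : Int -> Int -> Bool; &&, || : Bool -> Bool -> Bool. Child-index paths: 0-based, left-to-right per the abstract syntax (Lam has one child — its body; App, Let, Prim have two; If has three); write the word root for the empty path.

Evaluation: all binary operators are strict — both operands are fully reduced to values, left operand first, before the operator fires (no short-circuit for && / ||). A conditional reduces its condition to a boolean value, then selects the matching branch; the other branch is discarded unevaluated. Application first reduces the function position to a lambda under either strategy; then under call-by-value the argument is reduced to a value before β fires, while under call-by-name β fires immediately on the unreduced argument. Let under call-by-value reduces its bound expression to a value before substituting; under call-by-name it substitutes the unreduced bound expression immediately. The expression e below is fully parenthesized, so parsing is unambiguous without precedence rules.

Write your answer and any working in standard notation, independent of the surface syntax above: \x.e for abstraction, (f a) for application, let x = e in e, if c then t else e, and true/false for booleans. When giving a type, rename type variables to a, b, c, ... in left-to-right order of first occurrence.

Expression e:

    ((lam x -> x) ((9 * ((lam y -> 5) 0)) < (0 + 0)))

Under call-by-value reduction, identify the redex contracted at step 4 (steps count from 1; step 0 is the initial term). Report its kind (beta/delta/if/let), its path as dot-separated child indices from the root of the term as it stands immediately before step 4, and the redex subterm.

Working:
step 0: ((\x.x) ((9 * ((\y.5) 0)) < (0 + 0)))
step 1: [beta@1.0.1] ((\x.x) ((9 * 5) < (0 + 0)))
step 2: [delta@1.0] ((\x.x) (45 < (0 + 0)))
step 3: [delta@1.1] ((\x.x) (45 < 0))
step 4: [delta@1] ((\x.x) false)

Answer: delta at 1 : (45 < 0)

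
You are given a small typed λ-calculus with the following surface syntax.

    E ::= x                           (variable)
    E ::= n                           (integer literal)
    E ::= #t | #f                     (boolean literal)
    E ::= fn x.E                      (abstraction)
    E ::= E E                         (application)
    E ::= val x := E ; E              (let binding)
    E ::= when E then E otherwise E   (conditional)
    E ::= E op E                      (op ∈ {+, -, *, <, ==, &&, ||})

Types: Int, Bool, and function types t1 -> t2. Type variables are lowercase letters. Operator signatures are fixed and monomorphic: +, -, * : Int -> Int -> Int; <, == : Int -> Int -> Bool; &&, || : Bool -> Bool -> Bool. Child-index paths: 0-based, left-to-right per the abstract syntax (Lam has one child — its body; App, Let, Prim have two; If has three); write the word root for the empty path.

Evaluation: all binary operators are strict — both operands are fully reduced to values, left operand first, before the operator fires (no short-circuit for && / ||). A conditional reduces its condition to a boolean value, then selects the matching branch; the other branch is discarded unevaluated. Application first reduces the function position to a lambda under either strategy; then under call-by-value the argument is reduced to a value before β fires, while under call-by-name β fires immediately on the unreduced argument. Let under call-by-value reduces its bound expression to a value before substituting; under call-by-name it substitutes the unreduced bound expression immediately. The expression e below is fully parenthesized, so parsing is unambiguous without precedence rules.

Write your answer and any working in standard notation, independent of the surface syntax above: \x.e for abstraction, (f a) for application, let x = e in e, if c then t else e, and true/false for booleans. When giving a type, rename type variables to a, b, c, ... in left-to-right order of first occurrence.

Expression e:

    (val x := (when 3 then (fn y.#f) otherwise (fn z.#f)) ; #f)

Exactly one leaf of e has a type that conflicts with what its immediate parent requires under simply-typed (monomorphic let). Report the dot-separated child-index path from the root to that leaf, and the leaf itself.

Answer: 0.0 : 3

Trace:
  unify Int ~ Bool
  FAIL: mismatch Int ~ Bool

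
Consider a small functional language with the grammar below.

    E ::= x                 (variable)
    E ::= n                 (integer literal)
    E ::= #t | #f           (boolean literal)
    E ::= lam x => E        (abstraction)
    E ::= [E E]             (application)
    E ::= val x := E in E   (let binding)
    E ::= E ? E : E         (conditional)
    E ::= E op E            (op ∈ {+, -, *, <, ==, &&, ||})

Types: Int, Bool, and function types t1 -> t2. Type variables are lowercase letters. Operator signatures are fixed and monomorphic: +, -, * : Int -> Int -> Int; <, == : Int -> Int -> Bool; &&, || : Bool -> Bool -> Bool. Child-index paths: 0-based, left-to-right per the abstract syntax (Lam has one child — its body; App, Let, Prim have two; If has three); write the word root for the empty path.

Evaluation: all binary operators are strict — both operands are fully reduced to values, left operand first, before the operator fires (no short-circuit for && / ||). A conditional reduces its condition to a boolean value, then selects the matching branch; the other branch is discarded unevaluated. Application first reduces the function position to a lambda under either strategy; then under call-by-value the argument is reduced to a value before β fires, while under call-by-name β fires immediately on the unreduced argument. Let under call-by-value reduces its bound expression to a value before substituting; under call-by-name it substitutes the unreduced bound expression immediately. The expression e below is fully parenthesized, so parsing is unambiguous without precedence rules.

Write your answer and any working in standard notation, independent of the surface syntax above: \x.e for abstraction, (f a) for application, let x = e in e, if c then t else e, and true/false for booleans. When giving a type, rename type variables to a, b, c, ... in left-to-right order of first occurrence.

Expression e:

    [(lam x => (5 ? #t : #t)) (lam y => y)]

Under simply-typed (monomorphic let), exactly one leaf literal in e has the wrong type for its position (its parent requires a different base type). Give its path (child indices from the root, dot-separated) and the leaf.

Answer: 0.0.0 : 5

Working:
  unify Int ~ Bool
  FAIL: mismatch Int ~ Bool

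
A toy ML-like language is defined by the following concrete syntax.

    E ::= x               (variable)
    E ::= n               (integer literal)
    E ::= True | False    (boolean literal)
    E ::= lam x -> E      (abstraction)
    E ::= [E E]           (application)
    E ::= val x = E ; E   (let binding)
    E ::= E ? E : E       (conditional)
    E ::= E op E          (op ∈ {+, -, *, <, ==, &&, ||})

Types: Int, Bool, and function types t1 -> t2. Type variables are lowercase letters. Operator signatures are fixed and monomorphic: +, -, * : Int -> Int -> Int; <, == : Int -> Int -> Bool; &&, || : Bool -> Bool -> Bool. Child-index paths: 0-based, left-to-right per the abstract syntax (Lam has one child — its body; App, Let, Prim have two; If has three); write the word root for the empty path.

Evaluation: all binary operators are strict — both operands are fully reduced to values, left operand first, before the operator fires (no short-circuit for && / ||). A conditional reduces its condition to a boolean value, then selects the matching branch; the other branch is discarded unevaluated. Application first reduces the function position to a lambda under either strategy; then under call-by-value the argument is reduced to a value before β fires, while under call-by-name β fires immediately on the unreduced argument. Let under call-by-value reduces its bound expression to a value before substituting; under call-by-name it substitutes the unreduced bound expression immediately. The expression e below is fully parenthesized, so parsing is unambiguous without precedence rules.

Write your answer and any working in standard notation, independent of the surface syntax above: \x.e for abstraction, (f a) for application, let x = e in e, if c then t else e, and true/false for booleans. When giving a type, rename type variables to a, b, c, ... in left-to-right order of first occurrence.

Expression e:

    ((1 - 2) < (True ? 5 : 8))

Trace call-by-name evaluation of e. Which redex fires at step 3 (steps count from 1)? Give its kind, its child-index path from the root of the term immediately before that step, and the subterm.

Answer: delta at root : (-1 < 5)

Derivation:
step 0: ((1 - 2) < (if true then 5 else 8))
step 1: [delta@0] (-1 < (if true then 5 else 8))
step 2: [if@1] (-1 < 5)
step 3: [delta@root] true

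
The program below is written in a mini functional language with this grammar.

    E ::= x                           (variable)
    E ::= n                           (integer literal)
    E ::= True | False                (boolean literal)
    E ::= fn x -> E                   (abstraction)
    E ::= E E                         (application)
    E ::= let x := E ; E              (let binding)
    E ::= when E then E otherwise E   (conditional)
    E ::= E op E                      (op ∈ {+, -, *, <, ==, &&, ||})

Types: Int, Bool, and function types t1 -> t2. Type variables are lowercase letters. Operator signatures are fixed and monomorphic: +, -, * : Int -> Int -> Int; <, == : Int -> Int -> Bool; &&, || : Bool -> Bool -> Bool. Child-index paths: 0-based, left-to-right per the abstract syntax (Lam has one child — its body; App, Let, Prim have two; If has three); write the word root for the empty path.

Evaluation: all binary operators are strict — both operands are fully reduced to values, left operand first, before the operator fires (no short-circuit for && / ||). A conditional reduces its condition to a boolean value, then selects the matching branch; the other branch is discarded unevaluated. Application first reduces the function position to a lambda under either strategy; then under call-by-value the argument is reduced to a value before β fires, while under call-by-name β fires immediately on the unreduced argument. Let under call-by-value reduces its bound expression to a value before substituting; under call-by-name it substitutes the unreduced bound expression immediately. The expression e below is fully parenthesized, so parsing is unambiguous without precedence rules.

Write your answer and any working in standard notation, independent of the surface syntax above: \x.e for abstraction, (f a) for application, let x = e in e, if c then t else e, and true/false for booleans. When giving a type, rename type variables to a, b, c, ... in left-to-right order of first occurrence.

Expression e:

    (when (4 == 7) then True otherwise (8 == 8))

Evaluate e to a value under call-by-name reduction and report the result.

Working:
step 0: (if (4 == 7) then true else (8 == 8))
step 1: [delta@0] (if false then true else (8 == 8))
step 2: [if@root] (8 == 8)
step 3: [delta@root] true

Answer: true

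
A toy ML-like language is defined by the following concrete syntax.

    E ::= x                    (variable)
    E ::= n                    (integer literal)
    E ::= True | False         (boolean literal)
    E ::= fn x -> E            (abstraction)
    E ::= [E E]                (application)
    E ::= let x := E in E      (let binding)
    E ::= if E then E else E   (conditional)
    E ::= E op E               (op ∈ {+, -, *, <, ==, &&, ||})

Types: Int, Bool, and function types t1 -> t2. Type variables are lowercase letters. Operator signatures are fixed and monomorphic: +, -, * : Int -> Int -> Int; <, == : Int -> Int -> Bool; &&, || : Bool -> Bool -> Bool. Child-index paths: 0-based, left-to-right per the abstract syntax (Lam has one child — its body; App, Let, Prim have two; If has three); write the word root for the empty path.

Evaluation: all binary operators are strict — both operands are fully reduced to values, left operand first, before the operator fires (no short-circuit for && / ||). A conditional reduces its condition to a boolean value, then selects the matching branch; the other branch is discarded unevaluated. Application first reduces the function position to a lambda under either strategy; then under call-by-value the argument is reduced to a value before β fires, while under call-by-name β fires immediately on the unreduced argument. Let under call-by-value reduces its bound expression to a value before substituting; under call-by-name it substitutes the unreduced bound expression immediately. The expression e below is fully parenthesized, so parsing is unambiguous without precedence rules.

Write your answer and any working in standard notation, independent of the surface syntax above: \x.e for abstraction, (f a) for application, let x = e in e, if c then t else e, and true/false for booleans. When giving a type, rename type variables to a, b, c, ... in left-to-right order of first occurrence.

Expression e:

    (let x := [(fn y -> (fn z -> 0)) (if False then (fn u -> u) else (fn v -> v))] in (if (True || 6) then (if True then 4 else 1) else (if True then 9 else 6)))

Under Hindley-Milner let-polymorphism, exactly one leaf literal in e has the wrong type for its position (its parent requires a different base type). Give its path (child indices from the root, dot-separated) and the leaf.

Answer: 1.0.1 : 6

Working:
\z._ : b -> Int
\y._ : a -> b -> Int
  unify Bool ~ Bool
u : c
\u._ : c -> c
v : d
\v._ : d -> d
  unify c -> c ~ d -> d
  unify c ~ d
  unify d ~ d
  unify a -> b -> Int ~ (d -> d) -> e
  unify a ~ d -> d
  unify b -> Int ~ e
_ _ : b -> Int
let x : forall. b -> Int
  unify Bool ~ Bool
  unify Int ~ Bool
  FAIL: mismatch Int ~ Bool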